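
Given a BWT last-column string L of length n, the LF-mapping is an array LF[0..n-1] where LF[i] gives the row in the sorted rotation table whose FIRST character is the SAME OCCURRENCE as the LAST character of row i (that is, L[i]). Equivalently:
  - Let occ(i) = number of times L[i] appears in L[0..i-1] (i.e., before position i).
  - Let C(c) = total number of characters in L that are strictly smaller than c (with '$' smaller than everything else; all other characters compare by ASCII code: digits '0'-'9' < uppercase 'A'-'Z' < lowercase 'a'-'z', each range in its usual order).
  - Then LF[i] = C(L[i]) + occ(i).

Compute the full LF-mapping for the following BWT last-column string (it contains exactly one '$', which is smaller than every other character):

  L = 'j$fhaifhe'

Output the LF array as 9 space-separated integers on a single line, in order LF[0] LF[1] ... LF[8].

Answer: 8 0 3 5 1 7 4 6 2

Derivation:
Char counts: '$':1, 'a':1, 'e':1, 'f':2, 'h':2, 'i':1, 'j':1
C (first-col start): C('$')=0, C('a')=1, C('e')=2, C('f')=3, C('h')=5, C('i')=7, C('j')=8
L[0]='j': occ=0, LF[0]=C('j')+0=8+0=8
L[1]='$': occ=0, LF[1]=C('$')+0=0+0=0
L[2]='f': occ=0, LF[2]=C('f')+0=3+0=3
L[3]='h': occ=0, LF[3]=C('h')+0=5+0=5
L[4]='a': occ=0, LF[4]=C('a')+0=1+0=1
L[5]='i': occ=0, LF[5]=C('i')+0=7+0=7
L[6]='f': occ=1, LF[6]=C('f')+1=3+1=4
L[7]='h': occ=1, LF[7]=C('h')+1=5+1=6
L[8]='e': occ=0, LF[8]=C('e')+0=2+0=2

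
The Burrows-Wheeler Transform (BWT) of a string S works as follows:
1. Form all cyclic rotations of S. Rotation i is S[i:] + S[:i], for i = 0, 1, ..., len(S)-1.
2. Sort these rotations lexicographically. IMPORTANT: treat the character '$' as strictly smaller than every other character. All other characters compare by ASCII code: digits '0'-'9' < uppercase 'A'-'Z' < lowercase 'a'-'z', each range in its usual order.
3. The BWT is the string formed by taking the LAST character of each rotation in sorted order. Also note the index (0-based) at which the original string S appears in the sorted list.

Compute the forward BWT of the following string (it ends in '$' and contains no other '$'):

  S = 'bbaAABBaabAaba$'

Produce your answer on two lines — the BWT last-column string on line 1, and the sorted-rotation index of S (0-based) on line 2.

Answer: aaAbABbbBaAaab$
14

Derivation:
All 15 rotations (rotation i = S[i:]+S[:i]):
  rot[0] = bbaAABBaabAaba$
  rot[1] = baAABBaabAaba$b
  rot[2] = aAABBaabAaba$bb
  rot[3] = AABBaabAaba$bba
  rot[4] = ABBaabAaba$bbaA
  rot[5] = BBaabAaba$bbaAA
  rot[6] = BaabAaba$bbaAAB
  rot[7] = aabAaba$bbaAABB
  rot[8] = abAaba$bbaAABBa
  rot[9] = bAaba$bbaAABBaa
  rot[10] = Aaba$bbaAABBaab
  rot[11] = aba$bbaAABBaabA
  rot[12] = ba$bbaAABBaabAa
  rot[13] = a$bbaAABBaabAab
  rot[14] = $bbaAABBaabAaba
Sorted (with $ < everything):
  sorted[0] = $bbaAABBaabAaba  (last char: 'a')
  sorted[1] = AABBaabAaba$bba  (last char: 'a')
  sorted[2] = ABBaabAaba$bbaA  (last char: 'A')
  sorted[3] = Aaba$bbaAABBaab  (last char: 'b')
  sorted[4] = BBaabAaba$bbaAA  (last char: 'A')
  sorted[5] = BaabAaba$bbaAAB  (last char: 'B')
  sorted[6] = a$bbaAABBaabAab  (last char: 'b')
  sorted[7] = aAABBaabAaba$bb  (last char: 'b')
  sorted[8] = aabAaba$bbaAABB  (last char: 'B')
  sorted[9] = abAaba$bbaAABBa  (last char: 'a')
  sorted[10] = aba$bbaAABBaabA  (last char: 'A')
  sorted[11] = bAaba$bbaAABBaa  (last char: 'a')
  sorted[12] = ba$bbaAABBaabAa  (last char: 'a')
  sorted[13] = baAABBaabAaba$b  (last char: 'b')
  sorted[14] = bbaAABBaabAaba$  (last char: '$')
Last column: aaAbABbbBaAaab$
Original string S is at sorted index 14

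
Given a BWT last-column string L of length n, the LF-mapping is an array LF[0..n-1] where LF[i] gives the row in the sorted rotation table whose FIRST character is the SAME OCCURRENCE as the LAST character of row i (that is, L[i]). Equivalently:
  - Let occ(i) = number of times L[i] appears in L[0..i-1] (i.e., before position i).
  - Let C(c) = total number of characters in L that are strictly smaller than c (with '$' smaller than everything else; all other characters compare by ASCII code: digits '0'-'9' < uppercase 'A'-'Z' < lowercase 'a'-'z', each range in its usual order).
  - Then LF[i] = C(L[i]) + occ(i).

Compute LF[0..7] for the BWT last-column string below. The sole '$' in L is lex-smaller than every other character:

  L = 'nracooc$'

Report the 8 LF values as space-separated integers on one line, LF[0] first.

Char counts: '$':1, 'a':1, 'c':2, 'n':1, 'o':2, 'r':1
C (first-col start): C('$')=0, C('a')=1, C('c')=2, C('n')=4, C('o')=5, C('r')=7
L[0]='n': occ=0, LF[0]=C('n')+0=4+0=4
L[1]='r': occ=0, LF[1]=C('r')+0=7+0=7
L[2]='a': occ=0, LF[2]=C('a')+0=1+0=1
L[3]='c': occ=0, LF[3]=C('c')+0=2+0=2
L[4]='o': occ=0, LF[4]=C('o')+0=5+0=5
L[5]='o': occ=1, LF[5]=C('o')+1=5+1=6
L[6]='c': occ=1, LF[6]=C('c')+1=2+1=3
L[7]='$': occ=0, LF[7]=C('$')+0=0+0=0

Answer: 4 7 1 2 5 6 3 0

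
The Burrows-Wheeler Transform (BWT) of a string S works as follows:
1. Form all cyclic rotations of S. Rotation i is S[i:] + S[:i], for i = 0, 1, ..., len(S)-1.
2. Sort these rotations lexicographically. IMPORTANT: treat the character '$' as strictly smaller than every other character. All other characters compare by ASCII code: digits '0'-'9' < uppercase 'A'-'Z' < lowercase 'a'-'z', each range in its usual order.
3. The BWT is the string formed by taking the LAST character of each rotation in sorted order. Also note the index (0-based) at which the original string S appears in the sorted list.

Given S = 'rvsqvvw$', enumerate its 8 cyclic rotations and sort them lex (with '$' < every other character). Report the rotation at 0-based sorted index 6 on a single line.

All 8 rotations (rotation i = S[i:]+S[:i]):
  rot[0] = rvsqvvw$
  rot[1] = vsqvvw$r
  rot[2] = sqvvw$rv
  rot[3] = qvvw$rvs
  rot[4] = vvw$rvsq
  rot[5] = vw$rvsqv
  rot[6] = w$rvsqvv
  rot[7] = $rvsqvvw
Sorted (with $ < everything):
  sorted[0] = $rvsqvvw
  sorted[1] = qvvw$rvs
  sorted[2] = rvsqvvw$
  sorted[3] = sqvvw$rv
  sorted[4] = vsqvvw$r
  sorted[5] = vvw$rvsq
  sorted[6] = vw$rvsqv
  sorted[7] = w$rvsqvv
sorted[6] = vw$rvsqv

Answer: vw$rvsqv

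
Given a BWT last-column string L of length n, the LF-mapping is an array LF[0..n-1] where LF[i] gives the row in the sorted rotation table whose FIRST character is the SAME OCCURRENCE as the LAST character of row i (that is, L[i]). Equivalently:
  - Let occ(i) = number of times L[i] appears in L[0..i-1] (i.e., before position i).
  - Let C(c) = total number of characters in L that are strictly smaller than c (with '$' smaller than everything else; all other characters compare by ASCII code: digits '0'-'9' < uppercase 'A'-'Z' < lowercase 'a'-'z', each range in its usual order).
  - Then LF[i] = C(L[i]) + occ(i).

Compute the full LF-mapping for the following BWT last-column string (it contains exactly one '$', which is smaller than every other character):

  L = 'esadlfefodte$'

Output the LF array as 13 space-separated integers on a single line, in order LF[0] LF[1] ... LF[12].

Answer: 4 11 1 2 9 7 5 8 10 3 12 6 0

Derivation:
Char counts: '$':1, 'a':1, 'd':2, 'e':3, 'f':2, 'l':1, 'o':1, 's':1, 't':1
C (first-col start): C('$')=0, C('a')=1, C('d')=2, C('e')=4, C('f')=7, C('l')=9, C('o')=10, C('s')=11, C('t')=12
L[0]='e': occ=0, LF[0]=C('e')+0=4+0=4
L[1]='s': occ=0, LF[1]=C('s')+0=11+0=11
L[2]='a': occ=0, LF[2]=C('a')+0=1+0=1
L[3]='d': occ=0, LF[3]=C('d')+0=2+0=2
L[4]='l': occ=0, LF[4]=C('l')+0=9+0=9
L[5]='f': occ=0, LF[5]=C('f')+0=7+0=7
L[6]='e': occ=1, LF[6]=C('e')+1=4+1=5
L[7]='f': occ=1, LF[7]=C('f')+1=7+1=8
L[8]='o': occ=0, LF[8]=C('o')+0=10+0=10
L[9]='d': occ=1, LF[9]=C('d')+1=2+1=3
L[10]='t': occ=0, LF[10]=C('t')+0=12+0=12
L[11]='e': occ=2, LF[11]=C('e')+2=4+2=6
L[12]='$': occ=0, LF[12]=C('$')+0=0+0=0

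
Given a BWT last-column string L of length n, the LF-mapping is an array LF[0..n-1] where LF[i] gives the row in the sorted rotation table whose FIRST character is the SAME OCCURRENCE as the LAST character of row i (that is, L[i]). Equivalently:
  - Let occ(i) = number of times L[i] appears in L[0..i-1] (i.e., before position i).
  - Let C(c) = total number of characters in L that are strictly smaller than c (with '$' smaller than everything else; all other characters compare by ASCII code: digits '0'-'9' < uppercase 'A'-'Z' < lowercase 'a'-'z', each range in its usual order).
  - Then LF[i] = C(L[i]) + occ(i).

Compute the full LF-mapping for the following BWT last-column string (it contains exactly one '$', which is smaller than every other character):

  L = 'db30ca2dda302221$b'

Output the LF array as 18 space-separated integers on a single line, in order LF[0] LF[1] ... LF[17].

Answer: 15 12 8 1 14 10 4 16 17 11 9 2 5 6 7 3 0 13

Derivation:
Char counts: '$':1, '0':2, '1':1, '2':4, '3':2, 'a':2, 'b':2, 'c':1, 'd':3
C (first-col start): C('$')=0, C('0')=1, C('1')=3, C('2')=4, C('3')=8, C('a')=10, C('b')=12, C('c')=14, C('d')=15
L[0]='d': occ=0, LF[0]=C('d')+0=15+0=15
L[1]='b': occ=0, LF[1]=C('b')+0=12+0=12
L[2]='3': occ=0, LF[2]=C('3')+0=8+0=8
L[3]='0': occ=0, LF[3]=C('0')+0=1+0=1
L[4]='c': occ=0, LF[4]=C('c')+0=14+0=14
L[5]='a': occ=0, LF[5]=C('a')+0=10+0=10
L[6]='2': occ=0, LF[6]=C('2')+0=4+0=4
L[7]='d': occ=1, LF[7]=C('d')+1=15+1=16
L[8]='d': occ=2, LF[8]=C('d')+2=15+2=17
L[9]='a': occ=1, LF[9]=C('a')+1=10+1=11
L[10]='3': occ=1, LF[10]=C('3')+1=8+1=9
L[11]='0': occ=1, LF[11]=C('0')+1=1+1=2
L[12]='2': occ=1, LF[12]=C('2')+1=4+1=5
L[13]='2': occ=2, LF[13]=C('2')+2=4+2=6
L[14]='2': occ=3, LF[14]=C('2')+3=4+3=7
L[15]='1': occ=0, LF[15]=C('1')+0=3+0=3
L[16]='$': occ=0, LF[16]=C('$')+0=0+0=0
L[17]='b': occ=1, LF[17]=C('b')+1=12+1=13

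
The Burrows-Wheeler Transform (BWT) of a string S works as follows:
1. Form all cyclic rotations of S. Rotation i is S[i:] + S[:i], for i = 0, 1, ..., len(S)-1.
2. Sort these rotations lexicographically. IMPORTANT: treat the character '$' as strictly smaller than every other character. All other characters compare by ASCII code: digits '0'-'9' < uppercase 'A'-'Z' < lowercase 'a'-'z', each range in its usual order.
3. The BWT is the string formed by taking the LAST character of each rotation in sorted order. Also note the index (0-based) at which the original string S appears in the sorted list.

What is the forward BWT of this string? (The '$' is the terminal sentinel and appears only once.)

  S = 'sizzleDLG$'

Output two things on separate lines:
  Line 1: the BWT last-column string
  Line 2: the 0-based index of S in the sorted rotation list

Answer: GeLDlsz$zi
7

Derivation:
All 10 rotations (rotation i = S[i:]+S[:i]):
  rot[0] = sizzleDLG$
  rot[1] = izzleDLG$s
  rot[2] = zzleDLG$si
  rot[3] = zleDLG$siz
  rot[4] = leDLG$sizz
  rot[5] = eDLG$sizzl
  rot[6] = DLG$sizzle
  rot[7] = LG$sizzleD
  rot[8] = G$sizzleDL
  rot[9] = $sizzleDLG
Sorted (with $ < everything):
  sorted[0] = $sizzleDLG  (last char: 'G')
  sorted[1] = DLG$sizzle  (last char: 'e')
  sorted[2] = G$sizzleDL  (last char: 'L')
  sorted[3] = LG$sizzleD  (last char: 'D')
  sorted[4] = eDLG$sizzl  (last char: 'l')
  sorted[5] = izzleDLG$s  (last char: 's')
  sorted[6] = leDLG$sizz  (last char: 'z')
  sorted[7] = sizzleDLG$  (last char: '$')
  sorted[8] = zleDLG$siz  (last char: 'z')
  sorted[9] = zzleDLG$si  (last char: 'i')
Last column: GeLDlsz$zi
Original string S is at sorted index 7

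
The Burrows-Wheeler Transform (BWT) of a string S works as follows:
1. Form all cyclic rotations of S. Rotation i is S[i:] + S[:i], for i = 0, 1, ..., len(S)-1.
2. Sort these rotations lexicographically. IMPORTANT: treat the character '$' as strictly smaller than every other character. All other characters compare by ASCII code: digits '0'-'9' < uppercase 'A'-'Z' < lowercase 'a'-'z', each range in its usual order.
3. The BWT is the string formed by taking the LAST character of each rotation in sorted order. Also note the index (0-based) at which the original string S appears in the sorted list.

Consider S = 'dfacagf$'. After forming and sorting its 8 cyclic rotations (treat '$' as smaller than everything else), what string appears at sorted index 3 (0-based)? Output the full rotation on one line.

Answer: cagf$dfa

Derivation:
All 8 rotations (rotation i = S[i:]+S[:i]):
  rot[0] = dfacagf$
  rot[1] = facagf$d
  rot[2] = acagf$df
  rot[3] = cagf$dfa
  rot[4] = agf$dfac
  rot[5] = gf$dfaca
  rot[6] = f$dfacag
  rot[7] = $dfacagf
Sorted (with $ < everything):
  sorted[0] = $dfacagf
  sorted[1] = acagf$df
  sorted[2] = agf$dfac
  sorted[3] = cagf$dfa
  sorted[4] = dfacagf$
  sorted[5] = f$dfacag
  sorted[6] = facagf$d
  sorted[7] = gf$dfaca
sorted[3] = cagf$dfa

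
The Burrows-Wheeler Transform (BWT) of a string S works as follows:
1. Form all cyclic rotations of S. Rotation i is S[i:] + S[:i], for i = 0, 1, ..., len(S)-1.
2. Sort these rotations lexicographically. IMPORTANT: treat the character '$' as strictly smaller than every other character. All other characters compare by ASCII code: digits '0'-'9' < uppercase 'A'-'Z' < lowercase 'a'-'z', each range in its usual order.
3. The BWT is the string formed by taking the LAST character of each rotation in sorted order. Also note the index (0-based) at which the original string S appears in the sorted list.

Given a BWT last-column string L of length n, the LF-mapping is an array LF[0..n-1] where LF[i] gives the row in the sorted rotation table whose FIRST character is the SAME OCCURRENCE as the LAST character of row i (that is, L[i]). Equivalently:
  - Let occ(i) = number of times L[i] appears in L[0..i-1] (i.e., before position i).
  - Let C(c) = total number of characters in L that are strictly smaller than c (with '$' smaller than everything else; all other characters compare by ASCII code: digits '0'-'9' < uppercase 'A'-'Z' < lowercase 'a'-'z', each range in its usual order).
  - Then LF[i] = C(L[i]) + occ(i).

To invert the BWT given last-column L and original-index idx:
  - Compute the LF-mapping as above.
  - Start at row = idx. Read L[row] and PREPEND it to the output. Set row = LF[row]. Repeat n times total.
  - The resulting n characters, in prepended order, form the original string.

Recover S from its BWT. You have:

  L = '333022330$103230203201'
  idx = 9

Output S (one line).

LF mapping: 14 15 16 1 9 10 17 18 2 0 7 3 19 11 20 4 12 5 21 13 6 8
Walk LF starting at row 9, prepending L[row]:
  step 1: row=9, L[9]='$', prepend. Next row=LF[9]=0
  step 2: row=0, L[0]='3', prepend. Next row=LF[0]=14
  step 3: row=14, L[14]='3', prepend. Next row=LF[14]=20
  step 4: row=20, L[20]='0', prepend. Next row=LF[20]=6
  step 5: row=6, L[6]='3', prepend. Next row=LF[6]=17
  step 6: row=17, L[17]='0', prepend. Next row=LF[17]=5
  step 7: row=5, L[5]='2', prepend. Next row=LF[5]=10
  step 8: row=10, L[10]='1', prepend. Next row=LF[10]=7
  step 9: row=7, L[7]='3', prepend. Next row=LF[7]=18
  step 10: row=18, L[18]='3', prepend. Next row=LF[18]=21
  step 11: row=21, L[21]='1', prepend. Next row=LF[21]=8
  step 12: row=8, L[8]='0', prepend. Next row=LF[8]=2
  step 13: row=2, L[2]='3', prepend. Next row=LF[2]=16
  step 14: row=16, L[16]='2', prepend. Next row=LF[16]=12
  step 15: row=12, L[12]='3', prepend. Next row=LF[12]=19
  step 16: row=19, L[19]='2', prepend. Next row=LF[19]=13
  step 17: row=13, L[13]='2', prepend. Next row=LF[13]=11
  step 18: row=11, L[11]='0', prepend. Next row=LF[11]=3
  step 19: row=3, L[3]='0', prepend. Next row=LF[3]=1
  step 20: row=1, L[1]='3', prepend. Next row=LF[1]=15
  step 21: row=15, L[15]='0', prepend. Next row=LF[15]=4
  step 22: row=4, L[4]='2', prepend. Next row=LF[4]=9
Reversed output: 203002232301331203033$

Answer: 203002232301331203033$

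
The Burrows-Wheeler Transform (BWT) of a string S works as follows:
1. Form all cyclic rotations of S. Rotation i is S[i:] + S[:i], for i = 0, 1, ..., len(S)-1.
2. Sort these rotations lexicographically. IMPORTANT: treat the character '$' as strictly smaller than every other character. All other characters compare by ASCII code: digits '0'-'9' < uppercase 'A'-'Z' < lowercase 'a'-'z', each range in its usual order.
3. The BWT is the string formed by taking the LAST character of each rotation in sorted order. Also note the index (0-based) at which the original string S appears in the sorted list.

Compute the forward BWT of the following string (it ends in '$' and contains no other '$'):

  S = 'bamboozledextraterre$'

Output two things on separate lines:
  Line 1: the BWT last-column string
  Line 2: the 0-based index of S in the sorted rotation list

All 21 rotations (rotation i = S[i:]+S[:i]):
  rot[0] = bamboozledextraterre$
  rot[1] = amboozledextraterre$b
  rot[2] = mboozledextraterre$ba
  rot[3] = boozledextraterre$bam
  rot[4] = oozledextraterre$bamb
  rot[5] = ozledextraterre$bambo
  rot[6] = zledextraterre$bamboo
  rot[7] = ledextraterre$bambooz
  rot[8] = edextraterre$bamboozl
  rot[9] = dextraterre$bamboozle
  rot[10] = extraterre$bamboozled
  rot[11] = xtraterre$bamboozlede
  rot[12] = traterre$bamboozledex
  rot[13] = raterre$bamboozledext
  rot[14] = aterre$bamboozledextr
  rot[15] = terre$bamboozledextra
  rot[16] = erre$bamboozledextrat
  rot[17] = rre$bamboozledextrate
  rot[18] = re$bamboozledextrater
  rot[19] = e$bamboozledextraterr
  rot[20] = $bamboozledextraterre
Sorted (with $ < everything):
  sorted[0] = $bamboozledextraterre  (last char: 'e')
  sorted[1] = amboozledextraterre$b  (last char: 'b')
  sorted[2] = aterre$bamboozledextr  (last char: 'r')
  sorted[3] = bamboozledextraterre$  (last char: '$')
  sorted[4] = boozledextraterre$bam  (last char: 'm')
  sorted[5] = dextraterre$bamboozle  (last char: 'e')
  sorted[6] = e$bamboozledextraterr  (last char: 'r')
  sorted[7] = edextraterre$bamboozl  (last char: 'l')
  sorted[8] = erre$bamboozledextrat  (last char: 't')
  sorted[9] = extraterre$bamboozled  (last char: 'd')
  sorted[10] = ledextraterre$bambooz  (last char: 'z')
  sorted[11] = mboozledextraterre$ba  (last char: 'a')
  sorted[12] = oozledextraterre$bamb  (last char: 'b')
  sorted[13] = ozledextraterre$bambo  (last char: 'o')
  sorted[14] = raterre$bamboozledext  (last char: 't')
  sorted[15] = re$bamboozledextrater  (last char: 'r')
  sorted[16] = rre$bamboozledextrate  (last char: 'e')
  sorted[17] = terre$bamboozledextra  (last char: 'a')
  sorted[18] = traterre$bamboozledex  (last char: 'x')
  sorted[19] = xtraterre$bamboozlede  (last char: 'e')
  sorted[20] = zledextraterre$bamboo  (last char: 'o')
Last column: ebr$merltdzabotreaxeo
Original string S is at sorted index 3

Answer: ebr$merltdzabotreaxeo
3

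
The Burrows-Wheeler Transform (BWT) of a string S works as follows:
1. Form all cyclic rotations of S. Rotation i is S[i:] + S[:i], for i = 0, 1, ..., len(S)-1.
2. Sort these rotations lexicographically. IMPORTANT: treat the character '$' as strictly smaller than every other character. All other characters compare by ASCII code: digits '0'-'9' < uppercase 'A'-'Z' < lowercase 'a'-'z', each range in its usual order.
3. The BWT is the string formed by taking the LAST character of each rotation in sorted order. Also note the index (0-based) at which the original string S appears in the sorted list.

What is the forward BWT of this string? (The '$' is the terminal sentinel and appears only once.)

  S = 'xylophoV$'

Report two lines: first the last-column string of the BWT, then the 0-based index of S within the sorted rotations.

All 9 rotations (rotation i = S[i:]+S[:i]):
  rot[0] = xylophoV$
  rot[1] = ylophoV$x
  rot[2] = lophoV$xy
  rot[3] = ophoV$xyl
  rot[4] = phoV$xylo
  rot[5] = hoV$xylop
  rot[6] = oV$xyloph
  rot[7] = V$xylopho
  rot[8] = $xylophoV
Sorted (with $ < everything):
  sorted[0] = $xylophoV  (last char: 'V')
  sorted[1] = V$xylopho  (last char: 'o')
  sorted[2] = hoV$xylop  (last char: 'p')
  sorted[3] = lophoV$xy  (last char: 'y')
  sorted[4] = oV$xyloph  (last char: 'h')
  sorted[5] = ophoV$xyl  (last char: 'l')
  sorted[6] = phoV$xylo  (last char: 'o')
  sorted[7] = xylophoV$  (last char: '$')
  sorted[8] = ylophoV$x  (last char: 'x')
Last column: Vopyhlo$x
Original string S is at sorted index 7

Answer: Vopyhlo$x
7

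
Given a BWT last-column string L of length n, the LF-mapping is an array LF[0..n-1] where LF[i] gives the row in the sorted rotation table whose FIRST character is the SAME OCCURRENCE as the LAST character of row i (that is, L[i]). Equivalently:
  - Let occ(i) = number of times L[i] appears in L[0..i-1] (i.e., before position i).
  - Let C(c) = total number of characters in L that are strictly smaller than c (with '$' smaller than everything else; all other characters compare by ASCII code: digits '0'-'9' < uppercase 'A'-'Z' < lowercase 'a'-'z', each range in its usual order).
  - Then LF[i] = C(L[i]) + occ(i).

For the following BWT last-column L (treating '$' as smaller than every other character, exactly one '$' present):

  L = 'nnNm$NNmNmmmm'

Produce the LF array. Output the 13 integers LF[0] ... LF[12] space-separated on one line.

Char counts: '$':1, 'N':4, 'm':6, 'n':2
C (first-col start): C('$')=0, C('N')=1, C('m')=5, C('n')=11
L[0]='n': occ=0, LF[0]=C('n')+0=11+0=11
L[1]='n': occ=1, LF[1]=C('n')+1=11+1=12
L[2]='N': occ=0, LF[2]=C('N')+0=1+0=1
L[3]='m': occ=0, LF[3]=C('m')+0=5+0=5
L[4]='$': occ=0, LF[4]=C('$')+0=0+0=0
L[5]='N': occ=1, LF[5]=C('N')+1=1+1=2
L[6]='N': occ=2, LF[6]=C('N')+2=1+2=3
L[7]='m': occ=1, LF[7]=C('m')+1=5+1=6
L[8]='N': occ=3, LF[8]=C('N')+3=1+3=4
L[9]='m': occ=2, LF[9]=C('m')+2=5+2=7
L[10]='m': occ=3, LF[10]=C('m')+3=5+3=8
L[11]='m': occ=4, LF[11]=C('m')+4=5+4=9
L[12]='m': occ=5, LF[12]=C('m')+5=5+5=10

Answer: 11 12 1 5 0 2 3 6 4 7 8 9 10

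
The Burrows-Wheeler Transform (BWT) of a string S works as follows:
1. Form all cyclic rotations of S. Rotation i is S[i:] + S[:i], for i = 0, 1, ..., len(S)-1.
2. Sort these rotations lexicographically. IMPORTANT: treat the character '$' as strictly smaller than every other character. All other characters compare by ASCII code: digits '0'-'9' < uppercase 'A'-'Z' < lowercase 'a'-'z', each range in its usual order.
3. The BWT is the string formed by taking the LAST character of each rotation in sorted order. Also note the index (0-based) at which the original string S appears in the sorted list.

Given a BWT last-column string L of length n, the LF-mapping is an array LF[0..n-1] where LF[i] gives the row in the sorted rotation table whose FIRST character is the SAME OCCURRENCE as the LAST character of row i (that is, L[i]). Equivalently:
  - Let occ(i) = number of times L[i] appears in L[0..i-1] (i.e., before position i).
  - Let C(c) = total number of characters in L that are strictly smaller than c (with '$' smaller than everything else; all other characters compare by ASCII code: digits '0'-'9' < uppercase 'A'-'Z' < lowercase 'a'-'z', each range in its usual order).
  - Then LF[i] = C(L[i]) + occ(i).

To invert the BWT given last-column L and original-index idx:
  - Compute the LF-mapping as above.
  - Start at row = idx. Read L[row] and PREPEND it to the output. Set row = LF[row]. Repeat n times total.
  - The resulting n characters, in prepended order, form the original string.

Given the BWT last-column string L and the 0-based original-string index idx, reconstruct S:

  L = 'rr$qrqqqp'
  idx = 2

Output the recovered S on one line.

Answer: qqqrprqr$

Derivation:
LF mapping: 6 7 0 2 8 3 4 5 1
Walk LF starting at row 2, prepending L[row]:
  step 1: row=2, L[2]='$', prepend. Next row=LF[2]=0
  step 2: row=0, L[0]='r', prepend. Next row=LF[0]=6
  step 3: row=6, L[6]='q', prepend. Next row=LF[6]=4
  step 4: row=4, L[4]='r', prepend. Next row=LF[4]=8
  step 5: row=8, L[8]='p', prepend. Next row=LF[8]=1
  step 6: row=1, L[1]='r', prepend. Next row=LF[1]=7
  step 7: row=7, L[7]='q', prepend. Next row=LF[7]=5
  step 8: row=5, L[5]='q', prepend. Next row=LF[5]=3
  step 9: row=3, L[3]='q', prepend. Next row=LF[3]=2
Reversed output: qqqrprqr$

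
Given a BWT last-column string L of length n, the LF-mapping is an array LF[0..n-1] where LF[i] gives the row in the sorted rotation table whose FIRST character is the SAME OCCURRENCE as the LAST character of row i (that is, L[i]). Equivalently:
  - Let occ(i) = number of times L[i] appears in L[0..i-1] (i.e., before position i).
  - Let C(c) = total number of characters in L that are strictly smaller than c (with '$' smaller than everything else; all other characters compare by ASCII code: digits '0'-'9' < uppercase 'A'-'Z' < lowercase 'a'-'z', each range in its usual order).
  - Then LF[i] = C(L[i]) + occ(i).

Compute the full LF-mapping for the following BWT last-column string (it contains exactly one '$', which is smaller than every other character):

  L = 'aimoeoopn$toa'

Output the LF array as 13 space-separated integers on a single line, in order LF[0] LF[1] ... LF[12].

Char counts: '$':1, 'a':2, 'e':1, 'i':1, 'm':1, 'n':1, 'o':4, 'p':1, 't':1
C (first-col start): C('$')=0, C('a')=1, C('e')=3, C('i')=4, C('m')=5, C('n')=6, C('o')=7, C('p')=11, C('t')=12
L[0]='a': occ=0, LF[0]=C('a')+0=1+0=1
L[1]='i': occ=0, LF[1]=C('i')+0=4+0=4
L[2]='m': occ=0, LF[2]=C('m')+0=5+0=5
L[3]='o': occ=0, LF[3]=C('o')+0=7+0=7
L[4]='e': occ=0, LF[4]=C('e')+0=3+0=3
L[5]='o': occ=1, LF[5]=C('o')+1=7+1=8
L[6]='o': occ=2, LF[6]=C('o')+2=7+2=9
L[7]='p': occ=0, LF[7]=C('p')+0=11+0=11
L[8]='n': occ=0, LF[8]=C('n')+0=6+0=6
L[9]='$': occ=0, LF[9]=C('$')+0=0+0=0
L[10]='t': occ=0, LF[10]=C('t')+0=12+0=12
L[11]='o': occ=3, LF[11]=C('o')+3=7+3=10
L[12]='a': occ=1, LF[12]=C('a')+1=1+1=2

Answer: 1 4 5 7 3 8 9 11 6 0 12 10 2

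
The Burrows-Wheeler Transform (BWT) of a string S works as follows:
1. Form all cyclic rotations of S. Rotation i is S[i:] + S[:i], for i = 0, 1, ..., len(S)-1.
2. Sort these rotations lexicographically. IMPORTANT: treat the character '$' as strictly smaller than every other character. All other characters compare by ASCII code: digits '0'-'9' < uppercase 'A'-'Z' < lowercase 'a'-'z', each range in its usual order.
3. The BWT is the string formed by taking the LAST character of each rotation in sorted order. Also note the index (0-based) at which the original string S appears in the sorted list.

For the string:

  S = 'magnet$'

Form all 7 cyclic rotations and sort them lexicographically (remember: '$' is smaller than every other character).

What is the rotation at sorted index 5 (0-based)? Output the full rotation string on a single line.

Answer: net$mag

Derivation:
All 7 rotations (rotation i = S[i:]+S[:i]):
  rot[0] = magnet$
  rot[1] = agnet$m
  rot[2] = gnet$ma
  rot[3] = net$mag
  rot[4] = et$magn
  rot[5] = t$magne
  rot[6] = $magnet
Sorted (with $ < everything):
  sorted[0] = $magnet
  sorted[1] = agnet$m
  sorted[2] = et$magn
  sorted[3] = gnet$ma
  sorted[4] = magnet$
  sorted[5] = net$mag
  sorted[6] = t$magne
sorted[5] = net$mag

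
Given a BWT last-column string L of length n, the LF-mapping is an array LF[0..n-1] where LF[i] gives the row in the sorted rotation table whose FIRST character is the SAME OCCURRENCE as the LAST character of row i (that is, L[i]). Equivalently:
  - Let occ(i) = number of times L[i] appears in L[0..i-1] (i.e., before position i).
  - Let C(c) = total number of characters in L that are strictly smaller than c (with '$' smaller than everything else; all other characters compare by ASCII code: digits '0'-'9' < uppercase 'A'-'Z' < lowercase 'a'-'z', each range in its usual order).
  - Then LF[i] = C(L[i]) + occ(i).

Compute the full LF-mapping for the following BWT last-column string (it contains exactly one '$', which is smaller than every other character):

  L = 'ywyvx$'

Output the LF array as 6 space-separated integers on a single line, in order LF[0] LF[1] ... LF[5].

Char counts: '$':1, 'v':1, 'w':1, 'x':1, 'y':2
C (first-col start): C('$')=0, C('v')=1, C('w')=2, C('x')=3, C('y')=4
L[0]='y': occ=0, LF[0]=C('y')+0=4+0=4
L[1]='w': occ=0, LF[1]=C('w')+0=2+0=2
L[2]='y': occ=1, LF[2]=C('y')+1=4+1=5
L[3]='v': occ=0, LF[3]=C('v')+0=1+0=1
L[4]='x': occ=0, LF[4]=C('x')+0=3+0=3
L[5]='$': occ=0, LF[5]=C('$')+0=0+0=0

Answer: 4 2 5 1 3 0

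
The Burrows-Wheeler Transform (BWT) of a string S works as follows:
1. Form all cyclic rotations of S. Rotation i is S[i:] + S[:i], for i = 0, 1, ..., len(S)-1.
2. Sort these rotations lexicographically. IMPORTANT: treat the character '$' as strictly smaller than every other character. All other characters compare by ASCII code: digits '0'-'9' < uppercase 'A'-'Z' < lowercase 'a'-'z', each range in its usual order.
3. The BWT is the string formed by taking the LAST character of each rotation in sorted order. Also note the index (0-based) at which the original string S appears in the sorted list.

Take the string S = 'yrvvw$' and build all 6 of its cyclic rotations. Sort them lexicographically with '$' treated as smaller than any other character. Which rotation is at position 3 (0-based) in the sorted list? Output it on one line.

Answer: vw$yrv

Derivation:
All 6 rotations (rotation i = S[i:]+S[:i]):
  rot[0] = yrvvw$
  rot[1] = rvvw$y
  rot[2] = vvw$yr
  rot[3] = vw$yrv
  rot[4] = w$yrvv
  rot[5] = $yrvvw
Sorted (with $ < everything):
  sorted[0] = $yrvvw
  sorted[1] = rvvw$y
  sorted[2] = vvw$yr
  sorted[3] = vw$yrv
  sorted[4] = w$yrvv
  sorted[5] = yrvvw$
sorted[3] = vw$yrv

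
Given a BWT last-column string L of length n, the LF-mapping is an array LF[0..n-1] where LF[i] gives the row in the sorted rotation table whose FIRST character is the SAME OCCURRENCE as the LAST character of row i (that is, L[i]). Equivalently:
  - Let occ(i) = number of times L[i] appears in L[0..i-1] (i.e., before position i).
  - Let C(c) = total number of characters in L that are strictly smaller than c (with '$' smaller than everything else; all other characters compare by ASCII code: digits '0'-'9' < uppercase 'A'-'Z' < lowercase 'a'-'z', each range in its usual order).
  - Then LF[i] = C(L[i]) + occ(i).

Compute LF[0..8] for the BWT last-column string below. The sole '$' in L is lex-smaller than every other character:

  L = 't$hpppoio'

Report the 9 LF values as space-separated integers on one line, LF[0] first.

Answer: 8 0 1 5 6 7 3 2 4

Derivation:
Char counts: '$':1, 'h':1, 'i':1, 'o':2, 'p':3, 't':1
C (first-col start): C('$')=0, C('h')=1, C('i')=2, C('o')=3, C('p')=5, C('t')=8
L[0]='t': occ=0, LF[0]=C('t')+0=8+0=8
L[1]='$': occ=0, LF[1]=C('$')+0=0+0=0
L[2]='h': occ=0, LF[2]=C('h')+0=1+0=1
L[3]='p': occ=0, LF[3]=C('p')+0=5+0=5
L[4]='p': occ=1, LF[4]=C('p')+1=5+1=6
L[5]='p': occ=2, LF[5]=C('p')+2=5+2=7
L[6]='o': occ=0, LF[6]=C('o')+0=3+0=3
L[7]='i': occ=0, LF[7]=C('i')+0=2+0=2
L[8]='o': occ=1, LF[8]=C('o')+1=3+1=4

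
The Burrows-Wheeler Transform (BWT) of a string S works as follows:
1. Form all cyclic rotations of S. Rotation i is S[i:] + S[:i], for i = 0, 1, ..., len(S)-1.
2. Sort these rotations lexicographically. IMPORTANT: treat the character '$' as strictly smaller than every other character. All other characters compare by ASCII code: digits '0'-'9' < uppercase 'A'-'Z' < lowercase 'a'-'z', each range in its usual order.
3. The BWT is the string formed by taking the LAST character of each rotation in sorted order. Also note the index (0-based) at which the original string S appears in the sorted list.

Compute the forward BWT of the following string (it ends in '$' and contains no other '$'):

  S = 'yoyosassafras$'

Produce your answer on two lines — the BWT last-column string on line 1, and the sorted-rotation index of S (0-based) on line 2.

Answer: ssrsayyfasoao$
13

Derivation:
All 14 rotations (rotation i = S[i:]+S[:i]):
  rot[0] = yoyosassafras$
  rot[1] = oyosassafras$y
  rot[2] = yosassafras$yo
  rot[3] = osassafras$yoy
  rot[4] = sassafras$yoyo
  rot[5] = assafras$yoyos
  rot[6] = ssafras$yoyosa
  rot[7] = safras$yoyosas
  rot[8] = afras$yoyosass
  rot[9] = fras$yoyosassa
  rot[10] = ras$yoyosassaf
  rot[11] = as$yoyosassafr
  rot[12] = s$yoyosassafra
  rot[13] = $yoyosassafras
Sorted (with $ < everything):
  sorted[0] = $yoyosassafras  (last char: 's')
  sorted[1] = afras$yoyosass  (last char: 's')
  sorted[2] = as$yoyosassafr  (last char: 'r')
  sorted[3] = assafras$yoyos  (last char: 's')
  sorted[4] = fras$yoyosassa  (last char: 'a')
  sorted[5] = osassafras$yoy  (last char: 'y')
  sorted[6] = oyosassafras$y  (last char: 'y')
  sorted[7] = ras$yoyosassaf  (last char: 'f')
  sorted[8] = s$yoyosassafra  (last char: 'a')
  sorted[9] = safras$yoyosas  (last char: 's')
  sorted[10] = sassafras$yoyo  (last char: 'o')
  sorted[11] = ssafras$yoyosa  (last char: 'a')
  sorted[12] = yosassafras$yo  (last char: 'o')
  sorted[13] = yoyosassafras$  (last char: '$')
Last column: ssrsayyfasoao$
Original string S is at sorted index 13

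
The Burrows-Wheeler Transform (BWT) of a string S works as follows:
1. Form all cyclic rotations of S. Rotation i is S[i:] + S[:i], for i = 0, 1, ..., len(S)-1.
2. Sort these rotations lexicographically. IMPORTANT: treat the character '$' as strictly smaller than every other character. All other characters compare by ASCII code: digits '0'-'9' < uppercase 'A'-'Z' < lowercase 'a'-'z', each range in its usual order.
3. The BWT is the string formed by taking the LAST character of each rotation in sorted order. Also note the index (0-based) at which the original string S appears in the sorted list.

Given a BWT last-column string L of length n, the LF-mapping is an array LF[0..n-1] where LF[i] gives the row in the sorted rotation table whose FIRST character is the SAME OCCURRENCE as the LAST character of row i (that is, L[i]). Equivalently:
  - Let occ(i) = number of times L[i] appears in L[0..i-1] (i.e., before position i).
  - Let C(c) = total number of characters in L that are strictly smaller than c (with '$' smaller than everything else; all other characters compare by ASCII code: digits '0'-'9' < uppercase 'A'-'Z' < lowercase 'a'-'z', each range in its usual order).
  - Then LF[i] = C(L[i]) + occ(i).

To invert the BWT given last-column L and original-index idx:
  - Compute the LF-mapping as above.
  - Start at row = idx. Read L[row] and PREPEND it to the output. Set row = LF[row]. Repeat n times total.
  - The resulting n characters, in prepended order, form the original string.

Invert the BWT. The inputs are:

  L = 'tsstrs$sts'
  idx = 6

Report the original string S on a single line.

Answer: sttssrsst$

Derivation:
LF mapping: 7 2 3 8 1 4 0 5 9 6
Walk LF starting at row 6, prepending L[row]:
  step 1: row=6, L[6]='$', prepend. Next row=LF[6]=0
  step 2: row=0, L[0]='t', prepend. Next row=LF[0]=7
  step 3: row=7, L[7]='s', prepend. Next row=LF[7]=5
  step 4: row=5, L[5]='s', prepend. Next row=LF[5]=4
  step 5: row=4, L[4]='r', prepend. Next row=LF[4]=1
  step 6: row=1, L[1]='s', prepend. Next row=LF[1]=2
  step 7: row=2, L[2]='s', prepend. Next row=LF[2]=3
  step 8: row=3, L[3]='t', prepend. Next row=LF[3]=8
  step 9: row=8, L[8]='t', prepend. Next row=LF[8]=9
  step 10: row=9, L[9]='s', prepend. Next row=LF[9]=6
Reversed output: sttssrsst$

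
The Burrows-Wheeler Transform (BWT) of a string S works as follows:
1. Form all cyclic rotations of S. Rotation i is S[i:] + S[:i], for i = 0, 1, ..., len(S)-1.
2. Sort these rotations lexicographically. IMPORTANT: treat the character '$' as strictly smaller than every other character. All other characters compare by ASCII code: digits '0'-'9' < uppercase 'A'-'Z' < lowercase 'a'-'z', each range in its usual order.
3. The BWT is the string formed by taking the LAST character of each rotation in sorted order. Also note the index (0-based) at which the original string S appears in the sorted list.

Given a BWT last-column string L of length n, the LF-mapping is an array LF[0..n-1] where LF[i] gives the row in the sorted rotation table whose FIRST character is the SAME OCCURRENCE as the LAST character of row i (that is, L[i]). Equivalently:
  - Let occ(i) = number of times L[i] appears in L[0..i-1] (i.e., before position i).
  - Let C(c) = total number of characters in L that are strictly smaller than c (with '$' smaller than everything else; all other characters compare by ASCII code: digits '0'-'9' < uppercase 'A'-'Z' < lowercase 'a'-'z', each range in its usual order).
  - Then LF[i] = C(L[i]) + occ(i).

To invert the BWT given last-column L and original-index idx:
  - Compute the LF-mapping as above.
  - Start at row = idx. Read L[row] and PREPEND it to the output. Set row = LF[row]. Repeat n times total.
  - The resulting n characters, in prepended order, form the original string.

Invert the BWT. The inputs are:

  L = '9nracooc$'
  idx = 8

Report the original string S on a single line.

Answer: raccoon9$

Derivation:
LF mapping: 1 5 8 2 3 6 7 4 0
Walk LF starting at row 8, prepending L[row]:
  step 1: row=8, L[8]='$', prepend. Next row=LF[8]=0
  step 2: row=0, L[0]='9', prepend. Next row=LF[0]=1
  step 3: row=1, L[1]='n', prepend. Next row=LF[1]=5
  step 4: row=5, L[5]='o', prepend. Next row=LF[5]=6
  step 5: row=6, L[6]='o', prepend. Next row=LF[6]=7
  step 6: row=7, L[7]='c', prepend. Next row=LF[7]=4
  step 7: row=4, L[4]='c', prepend. Next row=LF[4]=3
  step 8: row=3, L[3]='a', prepend. Next row=LF[3]=2
  step 9: row=2, L[2]='r', prepend. Next row=LF[2]=8
Reversed output: raccoon9$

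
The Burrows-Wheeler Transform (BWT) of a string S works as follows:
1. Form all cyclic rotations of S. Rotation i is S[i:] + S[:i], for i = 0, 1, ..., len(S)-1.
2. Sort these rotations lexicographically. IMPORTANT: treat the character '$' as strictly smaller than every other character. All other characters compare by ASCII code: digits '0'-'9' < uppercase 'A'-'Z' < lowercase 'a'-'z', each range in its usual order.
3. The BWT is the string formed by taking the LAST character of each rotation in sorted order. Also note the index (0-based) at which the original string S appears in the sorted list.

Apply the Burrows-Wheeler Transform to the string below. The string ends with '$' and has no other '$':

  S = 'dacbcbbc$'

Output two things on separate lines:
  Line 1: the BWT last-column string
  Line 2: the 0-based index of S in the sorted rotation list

Answer: cdcbcbba$
8

Derivation:
All 9 rotations (rotation i = S[i:]+S[:i]):
  rot[0] = dacbcbbc$
  rot[1] = acbcbbc$d
  rot[2] = cbcbbc$da
  rot[3] = bcbbc$dac
  rot[4] = cbbc$dacb
  rot[5] = bbc$dacbc
  rot[6] = bc$dacbcb
  rot[7] = c$dacbcbb
  rot[8] = $dacbcbbc
Sorted (with $ < everything):
  sorted[0] = $dacbcbbc  (last char: 'c')
  sorted[1] = acbcbbc$d  (last char: 'd')
  sorted[2] = bbc$dacbc  (last char: 'c')
  sorted[3] = bc$dacbcb  (last char: 'b')
  sorted[4] = bcbbc$dac  (last char: 'c')
  sorted[5] = c$dacbcbb  (last char: 'b')
  sorted[6] = cbbc$dacb  (last char: 'b')
  sorted[7] = cbcbbc$da  (last char: 'a')
  sorted[8] = dacbcbbc$  (last char: '$')
Last column: cdcbcbba$
Original string S is at sorted index 8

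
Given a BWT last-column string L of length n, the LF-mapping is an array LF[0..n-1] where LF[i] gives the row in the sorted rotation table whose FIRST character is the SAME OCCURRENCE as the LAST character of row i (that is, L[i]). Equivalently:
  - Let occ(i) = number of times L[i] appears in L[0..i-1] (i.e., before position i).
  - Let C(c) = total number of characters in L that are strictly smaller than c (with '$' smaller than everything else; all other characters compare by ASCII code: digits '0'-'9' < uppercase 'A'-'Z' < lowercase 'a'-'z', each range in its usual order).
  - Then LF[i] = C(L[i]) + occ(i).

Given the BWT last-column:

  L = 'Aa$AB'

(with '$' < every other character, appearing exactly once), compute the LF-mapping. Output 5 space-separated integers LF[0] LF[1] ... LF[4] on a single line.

Char counts: '$':1, 'A':2, 'B':1, 'a':1
C (first-col start): C('$')=0, C('A')=1, C('B')=3, C('a')=4
L[0]='A': occ=0, LF[0]=C('A')+0=1+0=1
L[1]='a': occ=0, LF[1]=C('a')+0=4+0=4
L[2]='$': occ=0, LF[2]=C('$')+0=0+0=0
L[3]='A': occ=1, LF[3]=C('A')+1=1+1=2
L[4]='B': occ=0, LF[4]=C('B')+0=3+0=3

Answer: 1 4 0 2 3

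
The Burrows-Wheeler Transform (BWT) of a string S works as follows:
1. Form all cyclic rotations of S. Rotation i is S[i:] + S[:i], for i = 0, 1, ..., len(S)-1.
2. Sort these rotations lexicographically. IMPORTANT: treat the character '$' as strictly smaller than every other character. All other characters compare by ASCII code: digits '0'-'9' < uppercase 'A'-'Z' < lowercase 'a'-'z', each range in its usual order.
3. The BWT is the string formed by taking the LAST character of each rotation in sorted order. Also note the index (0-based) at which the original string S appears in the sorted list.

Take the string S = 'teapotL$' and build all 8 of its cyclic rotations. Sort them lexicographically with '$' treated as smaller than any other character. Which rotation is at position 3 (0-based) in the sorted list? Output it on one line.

All 8 rotations (rotation i = S[i:]+S[:i]):
  rot[0] = teapotL$
  rot[1] = eapotL$t
  rot[2] = apotL$te
  rot[3] = potL$tea
  rot[4] = otL$teap
  rot[5] = tL$teapo
  rot[6] = L$teapot
  rot[7] = $teapotL
Sorted (with $ < everything):
  sorted[0] = $teapotL
  sorted[1] = L$teapot
  sorted[2] = apotL$te
  sorted[3] = eapotL$t
  sorted[4] = otL$teap
  sorted[5] = potL$tea
  sorted[6] = tL$teapo
  sorted[7] = teapotL$
sorted[3] = eapotL$t

Answer: eapotL$t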